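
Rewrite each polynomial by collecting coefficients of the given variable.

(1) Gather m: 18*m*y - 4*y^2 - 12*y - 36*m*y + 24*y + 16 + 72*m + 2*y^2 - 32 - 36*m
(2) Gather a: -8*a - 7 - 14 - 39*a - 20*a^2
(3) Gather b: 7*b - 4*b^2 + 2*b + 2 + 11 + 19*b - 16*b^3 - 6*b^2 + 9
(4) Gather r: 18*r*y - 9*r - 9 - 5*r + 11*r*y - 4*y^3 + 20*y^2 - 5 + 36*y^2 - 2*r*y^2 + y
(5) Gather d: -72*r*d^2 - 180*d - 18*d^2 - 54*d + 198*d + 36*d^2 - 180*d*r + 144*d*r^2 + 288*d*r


(1) = m*(36 - 18*y) - 2*y^2 + 12*y - 16
(2) = -20*a^2 - 47*a - 21
(3) = -16*b^3 - 10*b^2 + 28*b + 22
(4) = r*(-2*y^2 + 29*y - 14) - 4*y^3 + 56*y^2 + y - 14
(5) = d^2*(18 - 72*r) + d*(144*r^2 + 108*r - 36)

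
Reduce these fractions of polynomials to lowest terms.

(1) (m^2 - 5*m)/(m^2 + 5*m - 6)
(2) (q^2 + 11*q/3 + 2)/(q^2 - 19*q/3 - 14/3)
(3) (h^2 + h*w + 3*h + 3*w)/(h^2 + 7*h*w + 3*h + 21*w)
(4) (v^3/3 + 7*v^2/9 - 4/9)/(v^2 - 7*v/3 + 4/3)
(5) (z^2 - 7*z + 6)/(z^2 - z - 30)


(1) = (m^2 - 5*m)/(m^2 + 5*m - 6)
(2) = (q + 3)/(q - 7)
(3) = (h + w)/(h + 7*w)
(4) = (3*v^3 + 7*v^2 - 4)/(9*v^2 - 21*v + 12)
(5) = (z - 1)/(z + 5)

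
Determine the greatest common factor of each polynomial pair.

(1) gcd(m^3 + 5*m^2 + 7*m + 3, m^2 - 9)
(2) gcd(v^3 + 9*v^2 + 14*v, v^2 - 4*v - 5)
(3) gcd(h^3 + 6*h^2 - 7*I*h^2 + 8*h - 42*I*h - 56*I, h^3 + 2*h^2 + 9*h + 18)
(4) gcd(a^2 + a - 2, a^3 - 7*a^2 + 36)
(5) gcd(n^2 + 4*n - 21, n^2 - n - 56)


(1) = gcd((m + 1)^2*(m + 3), (m - 3)*(m + 3)) = m + 3
(2) = 1
(3) = gcd((h + 2)*(h + 4)*(h - 7*I), (h + 2)*(h - 3*I)*(h + 3*I)) = h + 2
(4) = a + 2
(5) = gcd((n - 3)*(n + 7), (n - 8)*(n + 7)) = n + 7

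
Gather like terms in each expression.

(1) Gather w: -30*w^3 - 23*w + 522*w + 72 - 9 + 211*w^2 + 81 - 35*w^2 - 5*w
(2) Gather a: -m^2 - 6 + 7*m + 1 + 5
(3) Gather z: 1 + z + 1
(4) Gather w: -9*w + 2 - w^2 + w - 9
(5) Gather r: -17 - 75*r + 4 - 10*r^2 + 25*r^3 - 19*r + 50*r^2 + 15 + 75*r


(1) = -30*w^3 + 176*w^2 + 494*w + 144
(2) = -m^2 + 7*m
(3) = z + 2
(4) = -w^2 - 8*w - 7
(5) = 25*r^3 + 40*r^2 - 19*r + 2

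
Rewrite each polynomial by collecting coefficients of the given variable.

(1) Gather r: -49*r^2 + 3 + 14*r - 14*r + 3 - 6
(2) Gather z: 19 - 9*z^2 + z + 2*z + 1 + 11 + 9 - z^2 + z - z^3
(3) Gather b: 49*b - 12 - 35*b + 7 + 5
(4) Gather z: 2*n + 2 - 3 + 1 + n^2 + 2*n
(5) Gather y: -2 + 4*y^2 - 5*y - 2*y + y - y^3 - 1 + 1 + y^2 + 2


(1) = -49*r^2
(2) = -z^3 - 10*z^2 + 4*z + 40
(3) = 14*b
(4) = n^2 + 4*n
(5) = -y^3 + 5*y^2 - 6*y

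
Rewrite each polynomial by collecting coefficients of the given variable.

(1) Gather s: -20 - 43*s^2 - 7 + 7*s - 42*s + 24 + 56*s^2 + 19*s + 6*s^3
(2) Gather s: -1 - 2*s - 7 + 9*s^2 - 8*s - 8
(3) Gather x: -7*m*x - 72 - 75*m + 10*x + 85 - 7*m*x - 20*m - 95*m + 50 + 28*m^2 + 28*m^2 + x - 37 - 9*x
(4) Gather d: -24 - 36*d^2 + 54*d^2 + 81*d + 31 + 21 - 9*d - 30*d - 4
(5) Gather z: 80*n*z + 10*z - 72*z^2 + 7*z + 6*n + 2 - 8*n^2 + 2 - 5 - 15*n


(1) = 6*s^3 + 13*s^2 - 16*s - 3
(2) = 9*s^2 - 10*s - 16
(3) = 56*m^2 - 190*m + x*(2 - 14*m) + 26
(4) = 18*d^2 + 42*d + 24
(5) = -8*n^2 - 9*n - 72*z^2 + z*(80*n + 17) - 1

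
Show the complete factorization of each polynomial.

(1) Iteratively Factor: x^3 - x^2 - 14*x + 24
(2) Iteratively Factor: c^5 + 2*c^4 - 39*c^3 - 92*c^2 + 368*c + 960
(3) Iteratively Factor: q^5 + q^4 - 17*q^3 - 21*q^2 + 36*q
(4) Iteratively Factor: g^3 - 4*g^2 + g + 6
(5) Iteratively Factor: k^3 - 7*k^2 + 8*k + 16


(1) = (x - 2)*(x^2 + x - 12) = (x - 2)*(x + 4)*(x - 3)
(2) = (c - 5)*(c^4 + 7*c^3 - 4*c^2 - 112*c - 192) = (c - 5)*(c + 3)*(c^3 + 4*c^2 - 16*c - 64) = (c - 5)*(c + 3)*(c + 4)*(c^2 - 16) = (c - 5)*(c + 3)*(c + 4)^2*(c - 4)
(3) = (q + 3)*(q^4 - 2*q^3 - 11*q^2 + 12*q) = (q - 4)*(q + 3)*(q^3 + 2*q^2 - 3*q) = (q - 4)*(q + 3)^2*(q^2 - q) = (q - 4)*(q - 1)*(q + 3)^2*(q)
(4) = (g - 2)*(g^2 - 2*g - 3) = (g - 3)*(g - 2)*(g + 1)
(5) = (k - 4)*(k^2 - 3*k - 4) = (k - 4)*(k + 1)*(k - 4)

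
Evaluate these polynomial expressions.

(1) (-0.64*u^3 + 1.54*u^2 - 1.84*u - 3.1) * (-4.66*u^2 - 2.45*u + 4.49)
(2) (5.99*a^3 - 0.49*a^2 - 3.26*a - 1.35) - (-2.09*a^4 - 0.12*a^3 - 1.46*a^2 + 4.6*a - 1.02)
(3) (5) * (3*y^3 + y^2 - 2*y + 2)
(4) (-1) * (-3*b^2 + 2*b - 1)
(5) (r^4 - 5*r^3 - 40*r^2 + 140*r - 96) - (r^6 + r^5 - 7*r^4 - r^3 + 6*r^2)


(1) = 2.9824*u^5 - 5.6084*u^4 + 1.9278*u^3 + 25.8686*u^2 - 0.6666*u - 13.919
(2) = 2.09*a^4 + 6.11*a^3 + 0.97*a^2 - 7.86*a - 0.33
(3) = 15*y^3 + 5*y^2 - 10*y + 10
(4) = 3*b^2 - 2*b + 1
(5) = -r^6 - r^5 + 8*r^4 - 4*r^3 - 46*r^2 + 140*r - 96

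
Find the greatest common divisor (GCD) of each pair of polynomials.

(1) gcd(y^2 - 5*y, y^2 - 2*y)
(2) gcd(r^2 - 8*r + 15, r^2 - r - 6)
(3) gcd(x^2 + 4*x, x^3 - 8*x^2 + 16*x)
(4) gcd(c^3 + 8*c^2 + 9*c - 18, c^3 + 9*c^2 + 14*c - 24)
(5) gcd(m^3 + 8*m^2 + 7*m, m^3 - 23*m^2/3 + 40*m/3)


(1) = y
(2) = gcd((r - 5)*(r - 3), (r - 3)*(r + 2)) = r - 3
(3) = x
(4) = c^2 + 5*c - 6
(5) = m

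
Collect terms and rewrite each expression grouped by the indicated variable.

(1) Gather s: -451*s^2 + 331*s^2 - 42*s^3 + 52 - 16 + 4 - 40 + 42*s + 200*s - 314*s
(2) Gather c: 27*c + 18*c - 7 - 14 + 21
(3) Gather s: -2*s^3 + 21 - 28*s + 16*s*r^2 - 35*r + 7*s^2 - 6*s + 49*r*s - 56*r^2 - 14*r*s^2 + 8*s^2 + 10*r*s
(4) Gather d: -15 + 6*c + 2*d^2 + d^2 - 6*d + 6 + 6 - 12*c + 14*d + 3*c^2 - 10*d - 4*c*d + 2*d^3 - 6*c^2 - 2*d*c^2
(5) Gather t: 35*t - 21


(1) = -42*s^3 - 120*s^2 - 72*s
(2) = 45*c
(3) = -56*r^2 - 35*r - 2*s^3 + s^2*(15 - 14*r) + s*(16*r^2 + 59*r - 34) + 21
(4) = -3*c^2 - 6*c + 2*d^3 + 3*d^2 + d*(-2*c^2 - 4*c - 2) - 3
(5) = 35*t - 21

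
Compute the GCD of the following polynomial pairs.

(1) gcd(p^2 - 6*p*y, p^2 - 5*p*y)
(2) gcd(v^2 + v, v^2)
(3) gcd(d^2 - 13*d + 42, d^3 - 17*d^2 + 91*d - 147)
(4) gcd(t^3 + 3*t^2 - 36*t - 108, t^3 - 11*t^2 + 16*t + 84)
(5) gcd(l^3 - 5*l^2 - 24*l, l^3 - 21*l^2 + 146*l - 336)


(1) = gcd(p*(p - 6*y), p*(p - 5*y)) = p
(2) = v
(3) = gcd((d - 7)*(d - 6), (d - 7)^2*(d - 3)) = d - 7
(4) = gcd((t - 6)*(t + 3)*(t + 6), (t - 7)*(t - 6)*(t + 2)) = t - 6
(5) = gcd(l*(l - 8)*(l + 3), (l - 8)*(l - 7)*(l - 6)) = l - 8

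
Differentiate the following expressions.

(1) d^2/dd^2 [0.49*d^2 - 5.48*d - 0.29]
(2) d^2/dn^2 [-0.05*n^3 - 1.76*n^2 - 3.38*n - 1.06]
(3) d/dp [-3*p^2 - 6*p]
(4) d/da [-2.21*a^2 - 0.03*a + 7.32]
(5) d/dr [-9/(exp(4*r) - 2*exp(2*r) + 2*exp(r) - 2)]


(1) = 0.980000000000000
(2) = -0.3*n - 3.52
(3) = -6*p - 6
(4) = -4.42*a - 0.03
(5) = (36*exp(3*r) - 36*exp(r) + 18)*exp(r)/(exp(4*r) - 2*exp(2*r) + 2*exp(r) - 2)^2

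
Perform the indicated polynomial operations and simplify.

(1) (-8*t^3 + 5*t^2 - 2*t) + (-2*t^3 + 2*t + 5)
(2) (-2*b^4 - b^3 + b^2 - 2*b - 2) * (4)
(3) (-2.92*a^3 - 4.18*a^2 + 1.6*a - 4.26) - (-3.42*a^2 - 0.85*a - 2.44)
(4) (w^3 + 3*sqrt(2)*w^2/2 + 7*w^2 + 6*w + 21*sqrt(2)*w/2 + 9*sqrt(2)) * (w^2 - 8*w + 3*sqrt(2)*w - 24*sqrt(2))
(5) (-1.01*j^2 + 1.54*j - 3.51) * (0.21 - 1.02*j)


(1) = -10*t^3 + 5*t^2 + 5
(2) = -8*b^4 - 4*b^3 + 4*b^2 - 8*b - 8
(3) = -2.92*a^3 - 0.76*a^2 + 2.45*a - 1.82
(4) = w^5 - w^4 + 9*sqrt(2)*w^4/2 - 41*w^3 - 9*sqrt(2)*w^3/2 - 225*sqrt(2)*w^2 - 57*w^2 - 450*w - 216*sqrt(2)*w - 432
(5) = 1.0302*j^3 - 1.7829*j^2 + 3.9036*j - 0.7371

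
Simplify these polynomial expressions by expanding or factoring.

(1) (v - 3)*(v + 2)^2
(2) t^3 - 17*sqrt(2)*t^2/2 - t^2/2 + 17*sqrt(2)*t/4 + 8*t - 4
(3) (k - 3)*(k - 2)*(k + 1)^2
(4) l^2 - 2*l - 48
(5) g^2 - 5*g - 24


(1) = v^3 + v^2 - 8*v - 12
(2) = (t - 1/2)*(t - 8*sqrt(2))*(t - sqrt(2)/2)
(3) = k^4 - 3*k^3 - 3*k^2 + 7*k + 6
(4) = (l - 8)*(l + 6)
(5) = (g - 8)*(g + 3)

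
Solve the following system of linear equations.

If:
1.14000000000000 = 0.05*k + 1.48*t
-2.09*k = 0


Then:
k = 0.00
t = 0.77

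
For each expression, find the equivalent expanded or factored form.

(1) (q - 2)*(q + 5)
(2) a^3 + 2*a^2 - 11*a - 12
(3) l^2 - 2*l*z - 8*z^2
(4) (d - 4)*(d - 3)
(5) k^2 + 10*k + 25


(1) = q^2 + 3*q - 10
(2) = (a - 3)*(a + 1)*(a + 4)
(3) = (l - 4*z)*(l + 2*z)
(4) = d^2 - 7*d + 12
(5) = (k + 5)^2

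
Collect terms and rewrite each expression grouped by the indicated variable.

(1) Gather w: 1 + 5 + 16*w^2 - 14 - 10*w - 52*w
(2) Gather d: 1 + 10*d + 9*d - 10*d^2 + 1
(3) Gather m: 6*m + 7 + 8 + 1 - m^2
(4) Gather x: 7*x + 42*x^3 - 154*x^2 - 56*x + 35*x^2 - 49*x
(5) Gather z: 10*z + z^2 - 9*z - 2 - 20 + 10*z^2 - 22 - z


(1) = 16*w^2 - 62*w - 8
(2) = -10*d^2 + 19*d + 2
(3) = -m^2 + 6*m + 16
(4) = 42*x^3 - 119*x^2 - 98*x
(5) = 11*z^2 - 44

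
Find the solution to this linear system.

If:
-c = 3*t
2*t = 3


Then:
c = -9/2
t = 3/2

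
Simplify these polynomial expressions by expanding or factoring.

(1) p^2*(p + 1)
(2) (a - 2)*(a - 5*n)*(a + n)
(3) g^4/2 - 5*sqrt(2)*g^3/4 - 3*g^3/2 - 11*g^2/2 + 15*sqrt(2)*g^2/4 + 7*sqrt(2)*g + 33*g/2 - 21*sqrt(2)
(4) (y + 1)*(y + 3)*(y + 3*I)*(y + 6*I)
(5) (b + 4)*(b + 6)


(1) = p^3 + p^2
(2) = a^3 - 4*a^2*n - 2*a^2 - 5*a*n^2 + 8*a*n + 10*n^2
(3) = (g/2 + sqrt(2))*(g - 3)*(g - 7*sqrt(2)/2)*(g - sqrt(2))
(4) = y^4 + 4*y^3 + 9*I*y^3 - 15*y^2 + 36*I*y^2 - 72*y + 27*I*y - 54
(5) = b^2 + 10*b + 24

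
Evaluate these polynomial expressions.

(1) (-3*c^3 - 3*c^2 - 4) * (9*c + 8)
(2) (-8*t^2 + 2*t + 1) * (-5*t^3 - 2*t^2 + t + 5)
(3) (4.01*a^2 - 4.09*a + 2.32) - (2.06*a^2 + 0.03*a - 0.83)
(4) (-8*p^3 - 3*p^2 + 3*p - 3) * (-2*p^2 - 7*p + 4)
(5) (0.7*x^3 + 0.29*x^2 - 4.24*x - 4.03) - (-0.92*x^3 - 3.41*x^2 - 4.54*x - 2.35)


(1) = -27*c^4 - 51*c^3 - 24*c^2 - 36*c - 32
(2) = 40*t^5 + 6*t^4 - 17*t^3 - 40*t^2 + 11*t + 5
(3) = 1.95*a^2 - 4.12*a + 3.15
(4) = 16*p^5 + 62*p^4 - 17*p^3 - 27*p^2 + 33*p - 12
(5) = 1.62*x^3 + 3.7*x^2 + 0.3*x - 1.68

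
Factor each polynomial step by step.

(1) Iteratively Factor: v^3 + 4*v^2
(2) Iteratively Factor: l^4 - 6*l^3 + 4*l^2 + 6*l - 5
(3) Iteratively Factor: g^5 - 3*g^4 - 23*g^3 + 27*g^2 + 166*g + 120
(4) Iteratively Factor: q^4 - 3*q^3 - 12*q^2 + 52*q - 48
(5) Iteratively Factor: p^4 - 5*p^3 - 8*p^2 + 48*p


(1) = (v + 4)*(v^2) = v*(v + 4)*(v)
(2) = (l - 1)*(l^3 - 5*l^2 - l + 5) = (l - 5)*(l - 1)*(l^2 - 1) = (l - 5)*(l - 1)*(l + 1)*(l - 1)
(3) = (g + 1)*(g^4 - 4*g^3 - 19*g^2 + 46*g + 120) = (g - 5)*(g + 1)*(g^3 + g^2 - 14*g - 24) = (g - 5)*(g - 4)*(g + 1)*(g^2 + 5*g + 6) = (g - 5)*(g - 4)*(g + 1)*(g + 3)*(g + 2)
(4) = (q - 2)*(q^3 - q^2 - 14*q + 24) = (q - 3)*(q - 2)*(q^2 + 2*q - 8) = (q - 3)*(q - 2)^2*(q + 4)
(5) = (p - 4)*(p^3 - p^2 - 12*p) = (p - 4)^2*(p^2 + 3*p) = p*(p - 4)^2*(p + 3)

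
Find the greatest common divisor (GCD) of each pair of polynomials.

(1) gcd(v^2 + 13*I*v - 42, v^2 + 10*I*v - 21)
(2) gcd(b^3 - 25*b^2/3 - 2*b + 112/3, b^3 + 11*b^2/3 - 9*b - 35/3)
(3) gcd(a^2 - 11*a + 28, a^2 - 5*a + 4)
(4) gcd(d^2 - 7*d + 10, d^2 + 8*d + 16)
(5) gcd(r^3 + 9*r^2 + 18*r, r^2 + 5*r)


(1) = gcd((v + 6*I)*(v + 7*I), (v + 3*I)*(v + 7*I)) = v + 7*I
(2) = gcd((b - 8)*(b - 7/3)*(b + 2), (b - 7/3)*(b + 1)*(b + 5)) = b - 7/3
(3) = a - 4
(4) = 1
(5) = r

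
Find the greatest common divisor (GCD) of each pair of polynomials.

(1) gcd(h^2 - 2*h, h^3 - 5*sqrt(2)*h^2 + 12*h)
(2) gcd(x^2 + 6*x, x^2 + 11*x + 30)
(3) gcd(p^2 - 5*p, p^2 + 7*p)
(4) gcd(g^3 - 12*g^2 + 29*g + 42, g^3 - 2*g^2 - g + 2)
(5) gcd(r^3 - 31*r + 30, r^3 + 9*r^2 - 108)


(1) = gcd(h*(h - 2), h*(h - 3*sqrt(2))*(h - 2*sqrt(2))) = h
(2) = x + 6
(3) = p
(4) = g + 1
(5) = r + 6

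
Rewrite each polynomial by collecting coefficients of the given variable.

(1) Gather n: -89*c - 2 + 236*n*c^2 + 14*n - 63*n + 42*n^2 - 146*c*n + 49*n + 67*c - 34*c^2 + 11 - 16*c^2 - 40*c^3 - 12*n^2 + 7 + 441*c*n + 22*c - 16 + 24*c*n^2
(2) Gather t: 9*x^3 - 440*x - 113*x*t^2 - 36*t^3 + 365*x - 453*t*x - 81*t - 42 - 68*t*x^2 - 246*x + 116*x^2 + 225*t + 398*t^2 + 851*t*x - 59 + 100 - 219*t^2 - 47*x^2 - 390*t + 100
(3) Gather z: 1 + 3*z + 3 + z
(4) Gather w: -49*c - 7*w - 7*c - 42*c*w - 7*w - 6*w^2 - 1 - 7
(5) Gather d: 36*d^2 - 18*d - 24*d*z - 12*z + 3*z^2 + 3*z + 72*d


(1) = -40*c^3 - 50*c^2 + n^2*(24*c + 30) + n*(236*c^2 + 295*c)
(2) = -36*t^3 + t^2*(179 - 113*x) + t*(-68*x^2 + 398*x - 246) + 9*x^3 + 69*x^2 - 321*x + 99
(3) = 4*z + 4
(4) = -56*c - 6*w^2 + w*(-42*c - 14) - 8
(5) = 36*d^2 + d*(54 - 24*z) + 3*z^2 - 9*z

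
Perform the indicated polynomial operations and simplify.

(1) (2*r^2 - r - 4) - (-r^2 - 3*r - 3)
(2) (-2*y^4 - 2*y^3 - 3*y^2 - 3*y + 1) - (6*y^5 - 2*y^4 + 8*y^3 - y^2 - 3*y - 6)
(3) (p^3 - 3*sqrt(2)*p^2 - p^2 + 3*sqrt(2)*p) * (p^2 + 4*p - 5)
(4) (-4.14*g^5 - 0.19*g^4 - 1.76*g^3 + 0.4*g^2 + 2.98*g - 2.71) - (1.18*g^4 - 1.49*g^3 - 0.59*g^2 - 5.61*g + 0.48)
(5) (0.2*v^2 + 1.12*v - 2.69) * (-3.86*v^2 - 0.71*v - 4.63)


(1) = 3*r^2 + 2*r - 1
(2) = -6*y^5 - 10*y^3 - 2*y^2 + 7
(3) = p^5 - 3*sqrt(2)*p^4 + 3*p^4 - 9*sqrt(2)*p^3 - 9*p^3 + 5*p^2 + 27*sqrt(2)*p^2 - 15*sqrt(2)*p
(4) = -4.14*g^5 - 1.37*g^4 - 0.27*g^3 + 0.99*g^2 + 8.59*g - 3.19
(5) = -0.772*v^4 - 4.4652*v^3 + 8.6622*v^2 - 3.2757*v + 12.4547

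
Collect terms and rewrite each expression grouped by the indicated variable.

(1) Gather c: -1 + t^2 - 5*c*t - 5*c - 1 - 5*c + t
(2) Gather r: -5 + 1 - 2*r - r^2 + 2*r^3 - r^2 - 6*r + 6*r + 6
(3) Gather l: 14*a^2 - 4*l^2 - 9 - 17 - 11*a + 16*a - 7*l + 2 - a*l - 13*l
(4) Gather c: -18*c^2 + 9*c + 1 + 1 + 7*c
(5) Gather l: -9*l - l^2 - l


(1) = c*(-5*t - 10) + t^2 + t - 2
(2) = 2*r^3 - 2*r^2 - 2*r + 2
(3) = 14*a^2 + 5*a - 4*l^2 + l*(-a - 20) - 24
(4) = -18*c^2 + 16*c + 2
(5) = -l^2 - 10*l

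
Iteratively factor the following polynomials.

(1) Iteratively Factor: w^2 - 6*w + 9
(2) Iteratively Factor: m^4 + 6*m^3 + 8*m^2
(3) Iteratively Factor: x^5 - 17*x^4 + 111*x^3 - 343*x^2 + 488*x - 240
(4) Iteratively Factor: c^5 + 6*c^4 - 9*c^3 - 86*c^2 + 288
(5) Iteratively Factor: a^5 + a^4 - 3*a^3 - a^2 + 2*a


(1) = (w - 3)*(w - 3)
(2) = (m)*(m^3 + 6*m^2 + 8*m) = m*(m + 4)*(m^2 + 2*m) = m*(m + 2)*(m + 4)*(m)
(3) = (x - 5)*(x^4 - 12*x^3 + 51*x^2 - 88*x + 48) = (x - 5)*(x - 3)*(x^3 - 9*x^2 + 24*x - 16) = (x - 5)*(x - 3)*(x - 1)*(x^2 - 8*x + 16) = (x - 5)*(x - 4)*(x - 3)*(x - 1)*(x - 4)
(4) = (c + 4)*(c^4 + 2*c^3 - 17*c^2 - 18*c + 72) = (c + 3)*(c + 4)*(c^3 - c^2 - 14*c + 24) = (c - 3)*(c + 3)*(c + 4)*(c^2 + 2*c - 8) = (c - 3)*(c - 2)*(c + 3)*(c + 4)*(c + 4)
(5) = (a - 1)*(a^4 + 2*a^3 - a^2 - 2*a) = (a - 1)*(a + 2)*(a^3 - a) = (a - 1)^2*(a + 2)*(a^2 + a) = (a - 1)^2*(a + 1)*(a + 2)*(a)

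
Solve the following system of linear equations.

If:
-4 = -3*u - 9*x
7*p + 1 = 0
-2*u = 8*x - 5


Then:
p = -1/7
u = -13/6
x = 7/6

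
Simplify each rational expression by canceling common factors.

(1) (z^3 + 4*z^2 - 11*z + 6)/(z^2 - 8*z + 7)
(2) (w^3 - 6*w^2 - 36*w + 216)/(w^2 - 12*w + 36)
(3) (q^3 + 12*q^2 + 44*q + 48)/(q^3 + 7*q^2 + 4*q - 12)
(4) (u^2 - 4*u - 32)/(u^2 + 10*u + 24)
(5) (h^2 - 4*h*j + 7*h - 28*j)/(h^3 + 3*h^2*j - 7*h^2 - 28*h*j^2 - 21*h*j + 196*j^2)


(1) = (z^2 + 5*z - 6)/(z - 7)
(2) = w + 6
(3) = (q + 4)/(q - 1)
(4) = (u - 8)/(u + 6)
(5) = (h + 7)/(h^2 + 7*h*j - 7*h - 49*j)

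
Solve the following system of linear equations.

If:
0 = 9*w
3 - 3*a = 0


Then:
a = 1
w = 0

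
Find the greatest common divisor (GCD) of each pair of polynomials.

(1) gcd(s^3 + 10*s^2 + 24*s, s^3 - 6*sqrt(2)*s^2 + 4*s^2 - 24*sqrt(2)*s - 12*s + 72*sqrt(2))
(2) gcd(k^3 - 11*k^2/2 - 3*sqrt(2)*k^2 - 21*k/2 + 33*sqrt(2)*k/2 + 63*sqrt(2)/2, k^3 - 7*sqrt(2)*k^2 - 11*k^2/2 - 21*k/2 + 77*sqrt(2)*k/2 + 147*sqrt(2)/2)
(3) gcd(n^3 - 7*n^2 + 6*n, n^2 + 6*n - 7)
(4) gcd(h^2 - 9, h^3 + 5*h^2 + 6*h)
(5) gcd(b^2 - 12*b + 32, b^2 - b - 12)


(1) = s + 6
(2) = gcd((k - 7)*(k + 3/2)*(k - 3*sqrt(2)), (k - 7)*(k + 3/2)*(k - 7*sqrt(2))) = k^2 - 11*k/2 - 21/2
(3) = n - 1
(4) = h + 3
(5) = b - 4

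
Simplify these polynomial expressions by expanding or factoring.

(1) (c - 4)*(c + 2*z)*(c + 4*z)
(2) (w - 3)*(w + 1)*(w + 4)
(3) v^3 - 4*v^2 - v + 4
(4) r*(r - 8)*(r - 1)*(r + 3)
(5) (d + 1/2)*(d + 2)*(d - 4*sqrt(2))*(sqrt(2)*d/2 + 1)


(1) = c^3 + 6*c^2*z - 4*c^2 + 8*c*z^2 - 24*c*z - 32*z^2
(2) = w^3 + 2*w^2 - 11*w - 12
(3) = (v - 4)*(v - 1)*(v + 1)
(4) = r^4 - 6*r^3 - 19*r^2 + 24*r
(5) = sqrt(2)*d^4/2 - 3*d^3 + 5*sqrt(2)*d^3/4 - 15*d^2/2 - 7*sqrt(2)*d^2/2 - 10*sqrt(2)*d - 3*d - 4*sqrt(2)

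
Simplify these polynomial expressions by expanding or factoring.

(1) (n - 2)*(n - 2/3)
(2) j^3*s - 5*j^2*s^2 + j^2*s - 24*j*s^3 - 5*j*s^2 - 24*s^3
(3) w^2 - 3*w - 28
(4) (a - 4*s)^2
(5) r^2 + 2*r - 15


(1) = n^2 - 8*n/3 + 4/3
(2) = (j - 8*s)*(j + 3*s)*(j*s + s)
(3) = (w - 7)*(w + 4)
(4) = a^2 - 8*a*s + 16*s^2
(5) = (r - 3)*(r + 5)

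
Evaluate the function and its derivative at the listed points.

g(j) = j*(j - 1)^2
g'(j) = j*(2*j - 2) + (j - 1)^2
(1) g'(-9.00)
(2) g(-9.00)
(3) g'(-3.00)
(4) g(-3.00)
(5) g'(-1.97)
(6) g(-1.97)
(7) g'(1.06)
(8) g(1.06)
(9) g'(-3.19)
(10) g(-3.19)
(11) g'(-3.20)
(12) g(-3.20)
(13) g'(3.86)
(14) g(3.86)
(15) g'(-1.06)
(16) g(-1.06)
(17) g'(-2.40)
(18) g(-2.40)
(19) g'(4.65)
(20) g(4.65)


(1) = 280.00
(2) = -900.00
(3) = 40.00
(4) = -48.00
(5) = 20.52
(6) = -17.38
(7) = 0.13
(8) = 0.00
(9) = 44.29
(10) = -56.00
(11) = 44.52
(12) = -56.45
(13) = 30.26
(14) = 31.57
(15) = 8.61
(16) = -4.50
(17) = 27.88
(18) = -27.74
(19) = 47.27
(20) = 61.95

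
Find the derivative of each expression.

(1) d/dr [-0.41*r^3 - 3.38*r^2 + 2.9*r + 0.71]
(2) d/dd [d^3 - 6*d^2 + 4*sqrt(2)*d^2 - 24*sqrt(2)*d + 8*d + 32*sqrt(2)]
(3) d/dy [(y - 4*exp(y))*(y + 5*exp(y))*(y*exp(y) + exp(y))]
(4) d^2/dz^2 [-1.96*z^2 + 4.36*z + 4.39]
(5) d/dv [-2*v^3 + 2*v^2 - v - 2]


(1) = -1.23*r^2 - 6.76*r + 2.9
(2) = 3*d^2 - 12*d + 8*sqrt(2)*d - 24*sqrt(2) + 8
(3) = (y^3 + 2*y^2*exp(y) + 4*y^2 - 60*y*exp(2*y) + 4*y*exp(y) + 2*y - 80*exp(2*y) + exp(y))*exp(y)
(4) = -3.92000000000000
(5) = -6*v^2 + 4*v - 1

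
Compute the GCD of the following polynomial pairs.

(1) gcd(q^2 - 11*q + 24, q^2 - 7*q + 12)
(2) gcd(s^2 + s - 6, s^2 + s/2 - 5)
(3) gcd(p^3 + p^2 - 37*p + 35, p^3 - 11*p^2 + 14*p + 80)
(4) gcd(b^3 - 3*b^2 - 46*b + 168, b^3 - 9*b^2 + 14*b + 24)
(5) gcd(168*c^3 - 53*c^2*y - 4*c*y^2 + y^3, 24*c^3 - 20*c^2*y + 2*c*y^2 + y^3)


(1) = q - 3
(2) = gcd((s - 2)*(s + 3), (s - 2)*(s + 5/2)) = s - 2
(3) = p - 5
(4) = b^2 - 10*b + 24
(5) = 1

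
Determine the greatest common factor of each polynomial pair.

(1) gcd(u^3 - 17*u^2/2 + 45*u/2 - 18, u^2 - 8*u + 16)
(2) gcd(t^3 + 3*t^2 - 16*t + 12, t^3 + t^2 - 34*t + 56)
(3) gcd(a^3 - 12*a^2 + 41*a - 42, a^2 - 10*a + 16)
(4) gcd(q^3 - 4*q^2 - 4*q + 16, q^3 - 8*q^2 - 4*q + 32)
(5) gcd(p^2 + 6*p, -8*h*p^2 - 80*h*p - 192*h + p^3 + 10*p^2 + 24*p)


(1) = gcd((u - 4)*(u - 3)*(u - 3/2), (u - 4)^2) = u - 4
(2) = gcd((t - 2)*(t - 1)*(t + 6), (t - 4)*(t - 2)*(t + 7)) = t - 2
(3) = gcd((a - 7)*(a - 3)*(a - 2), (a - 8)*(a - 2)) = a - 2
(4) = gcd((q - 4)*(q - 2)*(q + 2), (q - 8)*(q - 2)*(q + 2)) = q^2 - 4
(5) = p + 6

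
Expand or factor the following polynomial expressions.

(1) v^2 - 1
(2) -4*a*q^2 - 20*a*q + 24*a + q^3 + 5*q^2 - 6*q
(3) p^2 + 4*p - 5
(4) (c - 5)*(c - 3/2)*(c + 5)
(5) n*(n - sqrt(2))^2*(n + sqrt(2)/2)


(1) = (v - 1)*(v + 1)
(2) = (-4*a + q)*(q - 1)*(q + 6)
(3) = (p - 1)*(p + 5)
(4) = c^3 - 3*c^2/2 - 25*c + 75/2
(5) = n^4 - 3*sqrt(2)*n^3/2 + sqrt(2)*n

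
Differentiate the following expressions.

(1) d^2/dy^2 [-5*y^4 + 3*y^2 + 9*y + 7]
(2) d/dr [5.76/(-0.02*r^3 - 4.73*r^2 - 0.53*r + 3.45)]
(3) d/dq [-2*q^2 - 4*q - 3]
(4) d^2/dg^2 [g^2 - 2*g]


(1) = 6 - 60*y^2
(2) = (0.3456*r^2 + 54.4896*r + 3.0528)/(0.02*r^3 + 4.73*r^2 + 0.53*r - 3.45)^2
(3) = -4*q - 4
(4) = 2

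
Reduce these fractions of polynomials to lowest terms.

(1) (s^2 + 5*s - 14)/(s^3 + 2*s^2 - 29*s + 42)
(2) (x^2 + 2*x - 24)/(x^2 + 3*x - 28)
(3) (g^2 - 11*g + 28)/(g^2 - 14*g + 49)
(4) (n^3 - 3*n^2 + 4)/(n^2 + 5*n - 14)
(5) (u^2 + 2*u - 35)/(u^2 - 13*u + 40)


(1) = 1/(s - 3)
(2) = (x + 6)/(x + 7)
(3) = (g - 4)/(g - 7)
(4) = (n^2 - n - 2)/(n + 7)
(5) = (u + 7)/(u - 8)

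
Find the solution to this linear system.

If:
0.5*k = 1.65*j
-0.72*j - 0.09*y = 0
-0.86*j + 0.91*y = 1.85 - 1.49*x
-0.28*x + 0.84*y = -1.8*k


Then:
j = -0.15
k = -0.50
x = 0.42
y = 1.20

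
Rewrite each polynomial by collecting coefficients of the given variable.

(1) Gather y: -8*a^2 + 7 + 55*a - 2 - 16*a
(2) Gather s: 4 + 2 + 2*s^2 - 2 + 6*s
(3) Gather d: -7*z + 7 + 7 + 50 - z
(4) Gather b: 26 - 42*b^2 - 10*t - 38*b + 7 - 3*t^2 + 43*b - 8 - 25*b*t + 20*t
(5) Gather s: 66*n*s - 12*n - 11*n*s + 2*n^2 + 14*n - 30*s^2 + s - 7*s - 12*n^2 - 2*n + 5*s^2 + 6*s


(1) = -8*a^2 + 39*a + 5
(2) = 2*s^2 + 6*s + 4
(3) = 64 - 8*z
(4) = -42*b^2 + b*(5 - 25*t) - 3*t^2 + 10*t + 25
(5) = -10*n^2 + 55*n*s - 25*s^2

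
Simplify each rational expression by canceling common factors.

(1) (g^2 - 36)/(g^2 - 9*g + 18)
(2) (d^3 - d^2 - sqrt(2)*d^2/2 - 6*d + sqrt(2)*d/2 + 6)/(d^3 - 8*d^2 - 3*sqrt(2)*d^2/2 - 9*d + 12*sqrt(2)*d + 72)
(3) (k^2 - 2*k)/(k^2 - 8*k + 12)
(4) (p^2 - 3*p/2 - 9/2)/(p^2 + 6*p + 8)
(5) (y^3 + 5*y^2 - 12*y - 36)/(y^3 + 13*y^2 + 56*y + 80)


(1) = (g + 6)/(g - 3)
(2) = (4*d^2 + d*(-8*sqrt(2) - 4) + 8*sqrt(2))/(4*d^2 + d*(-32 - 12*sqrt(2)) + 96*sqrt(2))
(3) = k/(k - 6)
(4) = (2*p^2 - 3*p - 9)/(2*p^2 + 12*p + 16)
(5) = (y^3 + 5*y^2 - 12*y - 36)/(y^3 + 13*y^2 + 56*y + 80)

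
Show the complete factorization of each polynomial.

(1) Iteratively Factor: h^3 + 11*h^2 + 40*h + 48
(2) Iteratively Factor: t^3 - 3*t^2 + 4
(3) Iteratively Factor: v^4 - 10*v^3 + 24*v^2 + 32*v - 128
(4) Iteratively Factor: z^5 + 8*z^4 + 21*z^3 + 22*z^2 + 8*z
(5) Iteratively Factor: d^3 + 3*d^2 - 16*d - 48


(1) = (h + 3)*(h^2 + 8*h + 16) = (h + 3)*(h + 4)*(h + 4)
(2) = (t + 1)*(t^2 - 4*t + 4) = (t - 2)*(t + 1)*(t - 2)
(3) = (v + 2)*(v^3 - 12*v^2 + 48*v - 64) = (v - 4)*(v + 2)*(v^2 - 8*v + 16) = (v - 4)^2*(v + 2)*(v - 4)
(4) = (z + 1)*(z^4 + 7*z^3 + 14*z^2 + 8*z) = (z + 1)*(z + 4)*(z^3 + 3*z^2 + 2*z) = (z + 1)*(z + 2)*(z + 4)*(z^2 + z) = (z + 1)^2*(z + 2)*(z + 4)*(z)
(5) = (d + 4)*(d^2 - d - 12) = (d - 4)*(d + 4)*(d + 3)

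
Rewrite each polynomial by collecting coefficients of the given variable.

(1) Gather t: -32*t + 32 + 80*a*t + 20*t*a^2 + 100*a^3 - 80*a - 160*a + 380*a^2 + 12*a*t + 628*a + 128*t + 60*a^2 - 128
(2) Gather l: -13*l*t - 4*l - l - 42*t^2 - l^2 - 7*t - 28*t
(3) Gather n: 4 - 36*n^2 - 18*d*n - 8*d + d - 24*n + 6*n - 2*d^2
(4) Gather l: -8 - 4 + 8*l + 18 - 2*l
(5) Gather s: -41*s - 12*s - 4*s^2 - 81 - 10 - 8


(1) = 100*a^3 + 440*a^2 + 388*a + t*(20*a^2 + 92*a + 96) - 96
(2) = -l^2 + l*(-13*t - 5) - 42*t^2 - 35*t
(3) = -2*d^2 - 7*d - 36*n^2 + n*(-18*d - 18) + 4
(4) = 6*l + 6
(5) = -4*s^2 - 53*s - 99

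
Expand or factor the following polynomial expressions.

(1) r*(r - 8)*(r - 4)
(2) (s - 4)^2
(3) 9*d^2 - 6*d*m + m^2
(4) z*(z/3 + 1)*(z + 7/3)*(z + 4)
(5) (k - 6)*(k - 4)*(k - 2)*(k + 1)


(1) = r^3 - 12*r^2 + 32*r
(2) = s^2 - 8*s + 16
(3) = (-3*d + m)^2
(4) = z^4/3 + 28*z^3/9 + 85*z^2/9 + 28*z/3
(5) = k^4 - 11*k^3 + 32*k^2 - 4*k - 48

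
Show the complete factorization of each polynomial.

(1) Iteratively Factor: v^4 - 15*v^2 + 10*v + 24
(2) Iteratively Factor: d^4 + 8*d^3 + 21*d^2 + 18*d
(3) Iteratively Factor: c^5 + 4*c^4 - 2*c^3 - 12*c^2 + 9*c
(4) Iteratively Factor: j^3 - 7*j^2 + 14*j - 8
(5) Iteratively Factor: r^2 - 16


(1) = (v - 3)*(v^3 + 3*v^2 - 6*v - 8) = (v - 3)*(v + 4)*(v^2 - v - 2) = (v - 3)*(v + 1)*(v + 4)*(v - 2)
(2) = (d + 3)*(d^3 + 5*d^2 + 6*d) = (d + 3)^2*(d^2 + 2*d) = d*(d + 3)^2*(d + 2)
(3) = (c)*(c^4 + 4*c^3 - 2*c^2 - 12*c + 9) = c*(c - 1)*(c^3 + 5*c^2 + 3*c - 9) = c*(c - 1)*(c + 3)*(c^2 + 2*c - 3) = c*(c - 1)^2*(c + 3)*(c + 3)
(4) = (j - 1)*(j^2 - 6*j + 8) = (j - 2)*(j - 1)*(j - 4)
(5) = (r + 4)*(r - 4)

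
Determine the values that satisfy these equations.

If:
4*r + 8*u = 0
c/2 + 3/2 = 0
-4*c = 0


Then:
No Solution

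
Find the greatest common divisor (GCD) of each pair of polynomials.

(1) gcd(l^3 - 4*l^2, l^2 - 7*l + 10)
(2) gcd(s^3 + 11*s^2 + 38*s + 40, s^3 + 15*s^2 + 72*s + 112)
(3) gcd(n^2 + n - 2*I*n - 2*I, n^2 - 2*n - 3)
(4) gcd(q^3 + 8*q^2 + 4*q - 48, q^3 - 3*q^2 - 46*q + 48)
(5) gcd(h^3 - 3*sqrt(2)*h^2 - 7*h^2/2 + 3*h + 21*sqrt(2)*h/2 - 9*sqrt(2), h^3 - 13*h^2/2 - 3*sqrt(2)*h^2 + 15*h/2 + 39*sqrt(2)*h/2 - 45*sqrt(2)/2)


(1) = 1
(2) = s + 4
(3) = gcd((n + 1)*(n - 2*I), (n - 3)*(n + 1)) = n + 1
(4) = gcd((q - 2)*(q + 4)*(q + 6), (q - 8)*(q - 1)*(q + 6)) = q + 6
(5) = h^2 + h*(-3*sqrt(2) - 3/2) + 9*sqrt(2)/2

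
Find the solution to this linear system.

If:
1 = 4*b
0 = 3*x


Then:
b = 1/4
x = 0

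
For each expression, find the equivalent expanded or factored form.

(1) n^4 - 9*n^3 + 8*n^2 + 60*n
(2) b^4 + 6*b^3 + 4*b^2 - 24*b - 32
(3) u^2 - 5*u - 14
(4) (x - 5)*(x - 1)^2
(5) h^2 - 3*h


(1) = n*(n - 6)*(n - 5)*(n + 2)
(2) = (b - 2)*(b + 2)^2*(b + 4)
(3) = (u - 7)*(u + 2)
(4) = x^3 - 7*x^2 + 11*x - 5
(5) = h*(h - 3)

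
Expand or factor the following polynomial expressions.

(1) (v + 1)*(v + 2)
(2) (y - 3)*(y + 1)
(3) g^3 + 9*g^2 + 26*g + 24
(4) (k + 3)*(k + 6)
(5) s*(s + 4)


(1) = v^2 + 3*v + 2
(2) = y^2 - 2*y - 3
(3) = (g + 2)*(g + 3)*(g + 4)
(4) = k^2 + 9*k + 18
(5) = s^2 + 4*s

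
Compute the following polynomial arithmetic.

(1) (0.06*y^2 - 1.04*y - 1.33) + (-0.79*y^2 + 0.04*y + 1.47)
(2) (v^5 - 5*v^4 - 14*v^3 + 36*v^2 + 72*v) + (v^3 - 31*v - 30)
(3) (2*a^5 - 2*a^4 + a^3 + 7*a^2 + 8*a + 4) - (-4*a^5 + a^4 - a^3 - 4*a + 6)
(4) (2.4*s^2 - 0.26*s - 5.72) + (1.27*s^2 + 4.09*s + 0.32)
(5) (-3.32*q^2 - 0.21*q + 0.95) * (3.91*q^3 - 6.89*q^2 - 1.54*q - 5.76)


(1) = -0.73*y^2 - 1.0*y + 0.14
(2) = v^5 - 5*v^4 - 13*v^3 + 36*v^2 + 41*v - 30
(3) = 6*a^5 - 3*a^4 + 2*a^3 + 7*a^2 + 12*a - 2
(4) = 3.67*s^2 + 3.83*s - 5.4
(5) = -12.9812*q^5 + 22.0537*q^4 + 10.2742*q^3 + 12.9011*q^2 - 0.2534*q - 5.472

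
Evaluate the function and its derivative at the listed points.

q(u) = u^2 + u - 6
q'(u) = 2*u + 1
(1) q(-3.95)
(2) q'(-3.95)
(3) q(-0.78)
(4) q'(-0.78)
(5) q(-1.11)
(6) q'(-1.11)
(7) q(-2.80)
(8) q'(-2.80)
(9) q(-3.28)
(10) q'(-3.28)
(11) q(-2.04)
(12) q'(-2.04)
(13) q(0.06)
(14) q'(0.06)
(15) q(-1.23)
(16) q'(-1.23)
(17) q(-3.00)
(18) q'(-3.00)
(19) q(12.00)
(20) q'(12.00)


(1) = 5.65
(2) = -6.90
(3) = -6.17
(4) = -0.56
(5) = -5.88
(6) = -1.22
(7) = -0.96
(8) = -4.60
(9) = 1.48
(10) = -5.56
(11) = -3.88
(12) = -3.08
(13) = -5.94
(14) = 1.12
(15) = -5.72
(16) = -1.46
(17) = 0.00
(18) = -5.00
(19) = 150.00
(20) = 25.00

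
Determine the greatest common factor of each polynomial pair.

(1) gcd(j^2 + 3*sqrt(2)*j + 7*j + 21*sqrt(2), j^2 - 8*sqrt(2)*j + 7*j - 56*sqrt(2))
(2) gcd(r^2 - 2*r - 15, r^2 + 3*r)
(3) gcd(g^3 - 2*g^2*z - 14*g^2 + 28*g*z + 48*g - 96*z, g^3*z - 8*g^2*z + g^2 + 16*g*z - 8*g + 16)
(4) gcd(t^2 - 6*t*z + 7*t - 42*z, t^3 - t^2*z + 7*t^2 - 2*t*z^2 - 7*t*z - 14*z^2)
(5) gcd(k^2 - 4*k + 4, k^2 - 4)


(1) = gcd((j + 7)*(j + 3*sqrt(2)), (j + 7)*(j - 8*sqrt(2))) = j + 7
(2) = r + 3
(3) = gcd((g - 8)*(g - 6)*(g - 2*z), (g - 4)^2*(g*z + 1)) = 1
(4) = t + 7
(5) = gcd((k - 2)^2, (k - 2)*(k + 2)) = k - 2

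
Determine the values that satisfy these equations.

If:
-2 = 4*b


Then:
b = -1/2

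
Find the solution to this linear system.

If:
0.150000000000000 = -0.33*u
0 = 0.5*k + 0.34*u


Then:
k = 0.31
u = -0.45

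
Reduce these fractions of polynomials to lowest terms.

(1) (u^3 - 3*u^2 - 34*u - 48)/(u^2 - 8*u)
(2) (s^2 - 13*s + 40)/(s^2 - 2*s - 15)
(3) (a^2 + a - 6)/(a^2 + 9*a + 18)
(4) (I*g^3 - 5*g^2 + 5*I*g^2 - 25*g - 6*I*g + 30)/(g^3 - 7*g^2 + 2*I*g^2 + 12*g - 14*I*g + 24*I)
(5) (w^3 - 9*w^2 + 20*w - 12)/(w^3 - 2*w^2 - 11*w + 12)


(1) = (u^2 + 5*u + 6)/u
(2) = (s - 8)/(s + 3)
(3) = (a - 2)/(a + 6)
(4) = (I*g^3 + g^2*(-5 + 5*I) + g*(-25 - 6*I) + 30)/(g^3 + g^2*(-7 + 2*I) + g*(12 - 14*I) + 24*I)
(5) = (w^2 - 8*w + 12)/(w^2 - w - 12)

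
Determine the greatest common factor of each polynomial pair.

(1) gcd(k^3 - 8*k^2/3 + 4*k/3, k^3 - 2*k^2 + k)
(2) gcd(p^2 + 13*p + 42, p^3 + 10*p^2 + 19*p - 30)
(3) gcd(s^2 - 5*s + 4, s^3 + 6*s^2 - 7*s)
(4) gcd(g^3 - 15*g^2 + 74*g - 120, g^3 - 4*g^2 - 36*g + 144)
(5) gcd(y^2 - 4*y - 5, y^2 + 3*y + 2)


(1) = gcd(k*(k - 2)*(k - 2/3), k*(k - 1)^2) = k
(2) = p + 6
(3) = s - 1
(4) = g^2 - 10*g + 24
(5) = y + 1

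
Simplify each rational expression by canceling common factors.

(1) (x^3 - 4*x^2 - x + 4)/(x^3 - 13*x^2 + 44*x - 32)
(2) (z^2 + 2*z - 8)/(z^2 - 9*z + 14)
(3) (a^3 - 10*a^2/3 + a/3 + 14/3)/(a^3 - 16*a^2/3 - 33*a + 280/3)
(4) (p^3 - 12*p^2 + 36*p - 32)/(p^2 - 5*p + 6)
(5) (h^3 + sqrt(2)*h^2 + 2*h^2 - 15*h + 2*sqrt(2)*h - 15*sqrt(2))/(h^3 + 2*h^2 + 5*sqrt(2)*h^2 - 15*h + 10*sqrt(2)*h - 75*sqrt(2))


(1) = (x + 1)/(x - 8)
(2) = (z + 4)/(z - 7)
(3) = (a^2 - a - 2)/(a^2 - 3*a - 40)
(4) = (p^2 - 10*p + 16)/(p - 3)
(5) = (h + sqrt(2))/(h + 5*sqrt(2))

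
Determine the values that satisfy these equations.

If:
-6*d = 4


Then:
d = -2/3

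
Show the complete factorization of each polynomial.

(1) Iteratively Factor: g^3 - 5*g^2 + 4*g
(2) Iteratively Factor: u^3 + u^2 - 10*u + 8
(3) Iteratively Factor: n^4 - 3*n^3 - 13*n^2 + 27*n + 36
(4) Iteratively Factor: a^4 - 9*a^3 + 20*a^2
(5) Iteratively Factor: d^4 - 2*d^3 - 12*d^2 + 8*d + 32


(1) = (g)*(g^2 - 5*g + 4) = g*(g - 1)*(g - 4)
(2) = (u - 2)*(u^2 + 3*u - 4) = (u - 2)*(u + 4)*(u - 1)
(3) = (n + 3)*(n^3 - 6*n^2 + 5*n + 12) = (n - 4)*(n + 3)*(n^2 - 2*n - 3) = (n - 4)*(n + 1)*(n + 3)*(n - 3)
(4) = (a)*(a^3 - 9*a^2 + 20*a) = a*(a - 5)*(a^2 - 4*a) = a^2*(a - 5)*(a - 4)
(5) = (d - 2)*(d^3 - 12*d - 16) = (d - 2)*(d + 2)*(d^2 - 2*d - 8) = (d - 2)*(d + 2)^2*(d - 4)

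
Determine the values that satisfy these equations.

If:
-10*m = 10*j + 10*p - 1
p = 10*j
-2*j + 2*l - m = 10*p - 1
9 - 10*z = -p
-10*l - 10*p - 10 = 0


Then:
j = -11/1110
l = -100/111
m = 116/555
p = -11/111
z = 494/555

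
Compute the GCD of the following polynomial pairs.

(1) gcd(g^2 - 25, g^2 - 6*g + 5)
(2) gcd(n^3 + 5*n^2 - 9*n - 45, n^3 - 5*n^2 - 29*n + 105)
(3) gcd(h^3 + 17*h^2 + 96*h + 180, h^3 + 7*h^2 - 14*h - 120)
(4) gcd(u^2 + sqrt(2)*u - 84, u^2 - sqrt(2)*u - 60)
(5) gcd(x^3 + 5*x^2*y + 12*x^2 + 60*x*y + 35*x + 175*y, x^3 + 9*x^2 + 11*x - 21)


(1) = g - 5
(2) = gcd((n - 3)*(n + 3)*(n + 5), (n - 7)*(n - 3)*(n + 5)) = n^2 + 2*n - 15
(3) = h^2 + 11*h + 30
(4) = gcd((u - 6*sqrt(2))*(u + 7*sqrt(2)), (u - 6*sqrt(2))*(u + 5*sqrt(2))) = u - 6*sqrt(2)
(5) = gcd((x + 5)*(x + 7)*(x + 5*y), (x - 1)*(x + 3)*(x + 7)) = x + 7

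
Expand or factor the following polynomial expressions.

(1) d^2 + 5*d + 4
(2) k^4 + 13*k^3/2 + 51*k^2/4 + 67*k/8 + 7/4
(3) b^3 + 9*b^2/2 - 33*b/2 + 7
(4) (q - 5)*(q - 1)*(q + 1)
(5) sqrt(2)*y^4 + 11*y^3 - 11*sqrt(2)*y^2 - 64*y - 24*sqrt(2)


(1) = (d + 1)*(d + 4)
(2) = (k + 1/2)^2*(k + 2)*(k + 7/2)
(3) = (b - 2)*(b - 1/2)*(b + 7)
(4) = q^3 - 5*q^2 - q + 5
(5) = (y - 2*sqrt(2))*(y + sqrt(2))*(y + 6*sqrt(2))*(sqrt(2)*y + 1)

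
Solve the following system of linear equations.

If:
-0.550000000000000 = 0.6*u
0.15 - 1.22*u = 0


Then:
No Solution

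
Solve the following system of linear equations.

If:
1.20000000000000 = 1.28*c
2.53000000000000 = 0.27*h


Then:
c = 0.94
h = 9.37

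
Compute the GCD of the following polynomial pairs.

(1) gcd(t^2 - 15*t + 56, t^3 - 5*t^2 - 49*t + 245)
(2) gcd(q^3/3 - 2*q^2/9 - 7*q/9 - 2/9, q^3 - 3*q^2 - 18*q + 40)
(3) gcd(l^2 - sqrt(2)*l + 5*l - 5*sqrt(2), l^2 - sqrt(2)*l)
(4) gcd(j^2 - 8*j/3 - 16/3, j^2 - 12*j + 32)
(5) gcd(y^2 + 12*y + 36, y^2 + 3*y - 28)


(1) = t - 7
(2) = gcd((q/3 + 1/3)*(q - 2)*(q + 1/3), (q - 5)*(q - 2)*(q + 4)) = q - 2
(3) = gcd((l + 5)*(l - sqrt(2)), l*(l - sqrt(2))) = l - sqrt(2)
(4) = j - 4
(5) = gcd((y + 6)^2, (y - 4)*(y + 7)) = 1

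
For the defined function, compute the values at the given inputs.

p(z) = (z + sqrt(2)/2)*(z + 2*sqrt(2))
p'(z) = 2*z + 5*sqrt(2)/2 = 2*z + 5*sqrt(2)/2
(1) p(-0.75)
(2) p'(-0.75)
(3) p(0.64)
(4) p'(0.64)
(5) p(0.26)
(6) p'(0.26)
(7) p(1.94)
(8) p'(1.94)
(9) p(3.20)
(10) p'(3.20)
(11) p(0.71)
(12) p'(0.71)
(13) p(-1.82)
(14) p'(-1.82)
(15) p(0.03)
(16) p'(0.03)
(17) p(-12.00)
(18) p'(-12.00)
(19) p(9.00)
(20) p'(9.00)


(1) = -0.09
(2) = 2.04
(3) = 4.67
(4) = 4.82
(5) = 2.99
(6) = 4.06
(7) = 12.62
(8) = 7.42
(9) = 23.55
(10) = 9.94
(11) = 5.01
(12) = 4.96
(13) = -1.12
(14) = -0.10
(15) = 2.11
(16) = 3.60
(17) = 103.57
(18) = -20.46
(19) = 114.82
(20) = 21.54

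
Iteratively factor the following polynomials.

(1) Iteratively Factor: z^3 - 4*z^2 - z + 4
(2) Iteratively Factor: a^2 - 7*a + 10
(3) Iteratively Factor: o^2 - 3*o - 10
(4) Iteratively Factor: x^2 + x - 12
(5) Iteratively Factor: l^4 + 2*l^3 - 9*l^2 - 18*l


(1) = (z - 4)*(z^2 - 1) = (z - 4)*(z - 1)*(z + 1)
(2) = (a - 2)*(a - 5)
(3) = (o + 2)*(o - 5)
(4) = (x + 4)*(x - 3)
(5) = (l)*(l^3 + 2*l^2 - 9*l - 18) = l*(l - 3)*(l^2 + 5*l + 6) = l*(l - 3)*(l + 2)*(l + 3)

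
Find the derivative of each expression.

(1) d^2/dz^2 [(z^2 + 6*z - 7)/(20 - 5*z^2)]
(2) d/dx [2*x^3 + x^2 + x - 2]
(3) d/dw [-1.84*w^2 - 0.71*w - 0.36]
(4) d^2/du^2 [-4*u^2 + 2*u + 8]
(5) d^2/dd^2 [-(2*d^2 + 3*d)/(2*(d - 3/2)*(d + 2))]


(1) = 6*(-2*z^3 + 3*z^2 - 24*z + 4)/(5*(z^6 - 12*z^4 + 48*z^2 - 64))
(2) = 6*x^2 + 2*x + 1
(3) = -3.68*w - 0.71
(4) = -8
(5) = 4*(-4*d^3 - 36*d^2 - 54*d - 45)/(8*d^6 + 12*d^5 - 66*d^4 - 71*d^3 + 198*d^2 + 108*d - 216)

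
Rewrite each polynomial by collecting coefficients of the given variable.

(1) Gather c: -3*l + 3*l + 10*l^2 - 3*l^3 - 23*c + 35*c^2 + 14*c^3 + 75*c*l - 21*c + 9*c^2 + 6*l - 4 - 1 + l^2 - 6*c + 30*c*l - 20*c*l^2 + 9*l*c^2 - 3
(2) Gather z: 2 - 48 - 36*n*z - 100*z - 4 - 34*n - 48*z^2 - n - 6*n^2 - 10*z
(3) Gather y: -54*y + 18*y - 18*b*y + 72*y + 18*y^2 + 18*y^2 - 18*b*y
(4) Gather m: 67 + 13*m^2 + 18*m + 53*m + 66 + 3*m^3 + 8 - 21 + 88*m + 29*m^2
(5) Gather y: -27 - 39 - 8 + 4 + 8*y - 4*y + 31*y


(1) = 14*c^3 + c^2*(9*l + 44) + c*(-20*l^2 + 105*l - 50) - 3*l^3 + 11*l^2 + 6*l - 8
(2) = -6*n^2 - 35*n - 48*z^2 + z*(-36*n - 110) - 50
(3) = 36*y^2 + y*(36 - 36*b)
(4) = 3*m^3 + 42*m^2 + 159*m + 120
(5) = 35*y - 70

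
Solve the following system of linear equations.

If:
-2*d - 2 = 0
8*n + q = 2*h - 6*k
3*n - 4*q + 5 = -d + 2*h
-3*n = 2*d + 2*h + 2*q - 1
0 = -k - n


Then:
d = -1
h = 29/56
k = -3/28
n = 3/28
q = 23/28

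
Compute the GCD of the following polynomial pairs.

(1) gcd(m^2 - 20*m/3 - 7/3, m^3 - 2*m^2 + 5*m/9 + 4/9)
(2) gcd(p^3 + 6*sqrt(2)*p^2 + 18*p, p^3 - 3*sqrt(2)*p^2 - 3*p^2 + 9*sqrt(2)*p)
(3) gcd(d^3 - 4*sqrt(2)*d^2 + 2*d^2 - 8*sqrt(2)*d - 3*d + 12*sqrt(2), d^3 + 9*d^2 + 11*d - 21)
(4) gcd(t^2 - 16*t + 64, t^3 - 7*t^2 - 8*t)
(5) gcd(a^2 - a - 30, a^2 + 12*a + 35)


(1) = gcd((m - 7)*(m + 1/3), (m - 4/3)*(m - 1)*(m + 1/3)) = m + 1/3
(2) = p
(3) = gcd((d - 1)*(d + 3)*(d - 4*sqrt(2)), (d - 1)*(d + 3)*(d + 7)) = d^2 + 2*d - 3
(4) = t - 8
(5) = gcd((a - 6)*(a + 5), (a + 5)*(a + 7)) = a + 5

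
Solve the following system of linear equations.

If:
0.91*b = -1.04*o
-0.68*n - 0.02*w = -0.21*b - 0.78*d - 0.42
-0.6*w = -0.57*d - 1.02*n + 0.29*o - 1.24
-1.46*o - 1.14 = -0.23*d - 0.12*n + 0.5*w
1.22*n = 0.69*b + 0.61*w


Then:
b = -0.17
d = -2.64
n = -2.33
o = 0.14
w = -4.48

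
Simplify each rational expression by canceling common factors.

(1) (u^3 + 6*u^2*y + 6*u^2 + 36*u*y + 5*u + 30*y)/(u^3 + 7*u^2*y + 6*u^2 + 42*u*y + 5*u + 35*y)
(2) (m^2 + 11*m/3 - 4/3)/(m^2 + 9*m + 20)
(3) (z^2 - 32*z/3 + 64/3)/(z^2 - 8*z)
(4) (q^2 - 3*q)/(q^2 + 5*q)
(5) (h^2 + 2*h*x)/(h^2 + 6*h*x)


(1) = (u + 6*y)/(u + 7*y)
(2) = (3*m - 1)/(3*m + 15)
(3) = (3*z - 8)/(3*z)
(4) = (q - 3)/(q + 5)
(5) = (h + 2*x)/(h + 6*x)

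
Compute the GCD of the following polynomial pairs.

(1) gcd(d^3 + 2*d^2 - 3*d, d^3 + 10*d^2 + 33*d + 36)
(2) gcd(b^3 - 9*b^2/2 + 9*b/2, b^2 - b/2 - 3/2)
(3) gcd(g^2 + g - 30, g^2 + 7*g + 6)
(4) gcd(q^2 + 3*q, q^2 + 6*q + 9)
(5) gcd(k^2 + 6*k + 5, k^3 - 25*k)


(1) = d + 3
(2) = b - 3/2
(3) = gcd((g - 5)*(g + 6), (g + 1)*(g + 6)) = g + 6
(4) = q + 3
(5) = k + 5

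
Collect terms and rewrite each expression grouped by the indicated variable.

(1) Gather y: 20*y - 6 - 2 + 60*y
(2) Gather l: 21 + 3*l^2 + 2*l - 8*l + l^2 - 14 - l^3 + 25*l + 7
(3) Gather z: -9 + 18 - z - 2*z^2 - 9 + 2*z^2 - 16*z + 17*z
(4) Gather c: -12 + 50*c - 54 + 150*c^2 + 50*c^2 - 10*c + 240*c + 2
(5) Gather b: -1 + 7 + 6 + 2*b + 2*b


(1) = 80*y - 8
(2) = -l^3 + 4*l^2 + 19*l + 14
(3) = 0
(4) = 200*c^2 + 280*c - 64
(5) = 4*b + 12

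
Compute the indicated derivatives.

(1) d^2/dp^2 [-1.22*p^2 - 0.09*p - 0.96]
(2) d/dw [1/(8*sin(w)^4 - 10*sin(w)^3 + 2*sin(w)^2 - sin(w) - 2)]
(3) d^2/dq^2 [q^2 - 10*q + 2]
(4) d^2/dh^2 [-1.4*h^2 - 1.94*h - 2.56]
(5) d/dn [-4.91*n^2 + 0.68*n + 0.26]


(1) = -2.44000000000000
(2) = (-32*sin(w)^3 + 30*sin(w)^2 - 4*sin(w) + 1)*cos(w)/(-8*sin(w)^4 + 10*sin(w)^3 - 2*sin(w)^2 + sin(w) + 2)^2
(3) = 2
(4) = -2.80000000000000
(5) = 0.68 - 9.82*n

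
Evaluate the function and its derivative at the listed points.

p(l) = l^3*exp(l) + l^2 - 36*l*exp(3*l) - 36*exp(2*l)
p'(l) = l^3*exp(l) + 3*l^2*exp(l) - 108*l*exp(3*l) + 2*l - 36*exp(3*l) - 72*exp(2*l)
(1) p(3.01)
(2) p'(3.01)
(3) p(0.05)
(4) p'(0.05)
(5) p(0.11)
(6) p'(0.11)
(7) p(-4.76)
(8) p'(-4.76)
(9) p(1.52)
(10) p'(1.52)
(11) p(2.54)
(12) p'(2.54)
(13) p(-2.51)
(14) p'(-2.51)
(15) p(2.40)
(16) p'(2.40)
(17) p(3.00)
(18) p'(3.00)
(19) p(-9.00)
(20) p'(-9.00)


(1) = -919045.30
(2) = -3043490.26
(3) = -41.87
(4) = -127.56
(5) = -50.35
(6) = -156.06
(7) = 21.73
(8) = -9.87
(9) = -5964.55
(10) = -20586.38
(11) = -191979.75
(12) = -643724.06
(13) = 4.83
(14) = -5.12
(15) = -119943.05
(16) = -403801.05
(17) = -889105.19
(18) = -2945066.47
(19) = 80.91
(20) = -18.06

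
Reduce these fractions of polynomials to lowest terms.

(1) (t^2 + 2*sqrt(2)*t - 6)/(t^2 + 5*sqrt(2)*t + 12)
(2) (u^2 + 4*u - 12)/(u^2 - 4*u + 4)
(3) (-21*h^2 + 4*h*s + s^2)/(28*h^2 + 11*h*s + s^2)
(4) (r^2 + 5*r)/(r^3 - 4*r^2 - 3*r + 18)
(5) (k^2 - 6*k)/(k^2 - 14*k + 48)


(1) = (t - sqrt(2))/(t + 2*sqrt(2))
(2) = (u + 6)/(u - 2)
(3) = (-3*h + s)/(4*h + s)
(4) = (r^2 + 5*r)/(r^3 - 4*r^2 - 3*r + 18)
(5) = k/(k - 8)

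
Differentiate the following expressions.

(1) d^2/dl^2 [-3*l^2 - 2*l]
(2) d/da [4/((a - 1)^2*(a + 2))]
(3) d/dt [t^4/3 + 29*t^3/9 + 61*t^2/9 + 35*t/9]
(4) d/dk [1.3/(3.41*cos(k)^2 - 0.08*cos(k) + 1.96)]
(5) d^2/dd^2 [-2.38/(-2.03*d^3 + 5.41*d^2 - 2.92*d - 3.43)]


(1) = -6
(2) = -(12*a + 12)/((a - 1)^3*(a + 2)^2)
(3) = 4*t^3/3 + 29*t^2/3 + 122*t/9 + 35/9
(4) = (8.866*cos(k) - 0.104)*sin(k)/(3.41*cos(k)^2 - 0.08*cos(k) + 1.96)^2
(5) = ((25.7516 - 28.9884*d)*(2.03*d^3 - 5.41*d^2 + 2.92*d + 3.43) + 2.38*(6.09*d^2 - 10.82*d + 2.92)*(12.18*d^2 - 21.64*d + 5.84))/(2.03*d^3 - 5.41*d^2 + 2.92*d + 3.43)^3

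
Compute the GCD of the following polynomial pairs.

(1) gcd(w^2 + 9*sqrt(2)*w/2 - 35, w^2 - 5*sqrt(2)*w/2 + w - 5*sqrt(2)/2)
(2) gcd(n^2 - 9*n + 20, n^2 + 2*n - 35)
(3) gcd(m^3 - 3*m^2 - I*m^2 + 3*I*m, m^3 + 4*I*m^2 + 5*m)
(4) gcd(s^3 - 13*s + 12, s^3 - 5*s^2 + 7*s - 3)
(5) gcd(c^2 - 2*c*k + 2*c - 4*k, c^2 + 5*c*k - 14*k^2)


(1) = gcd((w - 5*sqrt(2)/2)*(w + 7*sqrt(2)), (w + 1)*(w - 5*sqrt(2)/2)) = w - 5*sqrt(2)/2
(2) = gcd((n - 5)*(n - 4), (n - 5)*(n + 7)) = n - 5
(3) = m^2 - I*m
(4) = gcd((s - 3)*(s - 1)*(s + 4), (s - 3)*(s - 1)^2) = s^2 - 4*s + 3
(5) = gcd((c + 2)*(c - 2*k), (c - 2*k)*(c + 7*k)) = c - 2*k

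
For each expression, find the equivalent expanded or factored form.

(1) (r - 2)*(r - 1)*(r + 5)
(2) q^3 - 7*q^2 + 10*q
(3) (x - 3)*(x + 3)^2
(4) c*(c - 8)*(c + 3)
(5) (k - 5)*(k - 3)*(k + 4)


(1) = r^3 + 2*r^2 - 13*r + 10
(2) = q*(q - 5)*(q - 2)
(3) = x^3 + 3*x^2 - 9*x - 27
(4) = c^3 - 5*c^2 - 24*c
(5) = k^3 - 4*k^2 - 17*k + 60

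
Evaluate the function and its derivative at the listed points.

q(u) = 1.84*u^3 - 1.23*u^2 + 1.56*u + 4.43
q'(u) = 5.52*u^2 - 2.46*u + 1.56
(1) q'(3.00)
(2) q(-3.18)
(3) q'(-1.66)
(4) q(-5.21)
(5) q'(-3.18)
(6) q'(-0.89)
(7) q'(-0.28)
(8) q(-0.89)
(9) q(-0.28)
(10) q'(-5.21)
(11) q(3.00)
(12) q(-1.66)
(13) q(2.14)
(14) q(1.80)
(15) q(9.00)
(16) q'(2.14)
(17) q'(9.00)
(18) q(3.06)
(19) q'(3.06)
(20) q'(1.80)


(1) = 43.86
(2) = -72.14
(3) = 20.85
(4) = -297.30
(5) = 65.20
(6) = 8.12
(7) = 2.68
(8) = 0.77
(9) = 3.86
(10) = 164.21
(11) = 47.72
(12) = -9.97
(13) = 20.17
(14) = 13.98
(15) = 1260.20
(16) = 21.57
(17) = 426.54
(18) = 50.41
(19) = 45.72
(20) = 15.02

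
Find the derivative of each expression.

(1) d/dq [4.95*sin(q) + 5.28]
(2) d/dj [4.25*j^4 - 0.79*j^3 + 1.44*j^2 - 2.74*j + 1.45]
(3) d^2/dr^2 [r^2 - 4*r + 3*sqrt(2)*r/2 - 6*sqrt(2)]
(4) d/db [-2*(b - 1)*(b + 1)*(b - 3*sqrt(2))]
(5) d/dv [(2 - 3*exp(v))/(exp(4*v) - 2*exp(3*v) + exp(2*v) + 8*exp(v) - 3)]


(1) = 4.95*cos(q)
(2) = 17.0*j^3 - 2.37*j^2 + 2.88*j - 2.74
(3) = 2
(4) = -6*b^2 + 12*sqrt(2)*b + 2
(5) = (2*(3*exp(v) - 2)*(2*exp(3*v) - 3*exp(2*v) + exp(v) + 4) - 3*exp(4*v) + 6*exp(3*v) - 3*exp(2*v) - 24*exp(v) + 9)*exp(v)/(exp(4*v) - 2*exp(3*v) + exp(2*v) + 8*exp(v) - 3)^2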